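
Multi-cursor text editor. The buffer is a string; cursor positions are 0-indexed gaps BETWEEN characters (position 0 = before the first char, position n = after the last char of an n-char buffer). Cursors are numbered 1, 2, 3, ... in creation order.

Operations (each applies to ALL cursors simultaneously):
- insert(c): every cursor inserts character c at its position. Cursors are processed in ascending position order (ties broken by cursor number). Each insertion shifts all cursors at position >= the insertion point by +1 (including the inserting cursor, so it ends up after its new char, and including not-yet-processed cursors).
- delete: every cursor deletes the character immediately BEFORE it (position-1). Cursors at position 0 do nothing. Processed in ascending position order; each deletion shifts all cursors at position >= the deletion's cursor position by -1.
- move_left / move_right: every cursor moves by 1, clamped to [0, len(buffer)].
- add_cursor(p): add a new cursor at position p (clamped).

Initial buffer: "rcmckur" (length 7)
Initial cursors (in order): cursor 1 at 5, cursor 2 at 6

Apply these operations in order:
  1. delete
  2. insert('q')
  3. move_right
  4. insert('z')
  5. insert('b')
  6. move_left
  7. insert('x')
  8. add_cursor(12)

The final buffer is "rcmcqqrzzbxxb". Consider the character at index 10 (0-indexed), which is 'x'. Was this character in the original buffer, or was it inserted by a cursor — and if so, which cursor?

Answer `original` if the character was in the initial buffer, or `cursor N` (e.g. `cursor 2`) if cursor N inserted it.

Answer: cursor 1

Derivation:
After op 1 (delete): buffer="rcmcr" (len 5), cursors c1@4 c2@4, authorship .....
After op 2 (insert('q')): buffer="rcmcqqr" (len 7), cursors c1@6 c2@6, authorship ....12.
After op 3 (move_right): buffer="rcmcqqr" (len 7), cursors c1@7 c2@7, authorship ....12.
After op 4 (insert('z')): buffer="rcmcqqrzz" (len 9), cursors c1@9 c2@9, authorship ....12.12
After op 5 (insert('b')): buffer="rcmcqqrzzbb" (len 11), cursors c1@11 c2@11, authorship ....12.1212
After op 6 (move_left): buffer="rcmcqqrzzbb" (len 11), cursors c1@10 c2@10, authorship ....12.1212
After op 7 (insert('x')): buffer="rcmcqqrzzbxxb" (len 13), cursors c1@12 c2@12, authorship ....12.121122
After op 8 (add_cursor(12)): buffer="rcmcqqrzzbxxb" (len 13), cursors c1@12 c2@12 c3@12, authorship ....12.121122
Authorship (.=original, N=cursor N): . . . . 1 2 . 1 2 1 1 2 2
Index 10: author = 1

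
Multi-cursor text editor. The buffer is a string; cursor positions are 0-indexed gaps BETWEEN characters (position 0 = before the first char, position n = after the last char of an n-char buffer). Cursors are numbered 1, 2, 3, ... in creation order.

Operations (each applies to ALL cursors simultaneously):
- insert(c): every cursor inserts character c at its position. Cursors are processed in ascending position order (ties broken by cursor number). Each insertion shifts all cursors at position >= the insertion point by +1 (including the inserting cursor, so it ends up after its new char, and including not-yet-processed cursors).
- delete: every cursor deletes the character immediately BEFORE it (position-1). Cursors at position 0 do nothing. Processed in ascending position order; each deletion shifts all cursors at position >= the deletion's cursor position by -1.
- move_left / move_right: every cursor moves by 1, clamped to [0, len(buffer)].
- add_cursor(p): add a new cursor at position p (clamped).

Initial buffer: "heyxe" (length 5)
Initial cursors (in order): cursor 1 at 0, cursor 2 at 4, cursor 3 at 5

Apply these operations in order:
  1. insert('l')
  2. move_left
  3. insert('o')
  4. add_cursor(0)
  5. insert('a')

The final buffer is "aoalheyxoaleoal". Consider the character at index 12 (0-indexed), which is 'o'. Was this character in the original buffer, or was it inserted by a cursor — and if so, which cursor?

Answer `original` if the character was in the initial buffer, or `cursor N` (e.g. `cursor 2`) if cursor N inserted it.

Answer: cursor 3

Derivation:
After op 1 (insert('l')): buffer="lheyxlel" (len 8), cursors c1@1 c2@6 c3@8, authorship 1....2.3
After op 2 (move_left): buffer="lheyxlel" (len 8), cursors c1@0 c2@5 c3@7, authorship 1....2.3
After op 3 (insert('o')): buffer="olheyxoleol" (len 11), cursors c1@1 c2@7 c3@10, authorship 11....22.33
After op 4 (add_cursor(0)): buffer="olheyxoleol" (len 11), cursors c4@0 c1@1 c2@7 c3@10, authorship 11....22.33
After op 5 (insert('a')): buffer="aoalheyxoaleoal" (len 15), cursors c4@1 c1@3 c2@10 c3@14, authorship 4111....222.333
Authorship (.=original, N=cursor N): 4 1 1 1 . . . . 2 2 2 . 3 3 3
Index 12: author = 3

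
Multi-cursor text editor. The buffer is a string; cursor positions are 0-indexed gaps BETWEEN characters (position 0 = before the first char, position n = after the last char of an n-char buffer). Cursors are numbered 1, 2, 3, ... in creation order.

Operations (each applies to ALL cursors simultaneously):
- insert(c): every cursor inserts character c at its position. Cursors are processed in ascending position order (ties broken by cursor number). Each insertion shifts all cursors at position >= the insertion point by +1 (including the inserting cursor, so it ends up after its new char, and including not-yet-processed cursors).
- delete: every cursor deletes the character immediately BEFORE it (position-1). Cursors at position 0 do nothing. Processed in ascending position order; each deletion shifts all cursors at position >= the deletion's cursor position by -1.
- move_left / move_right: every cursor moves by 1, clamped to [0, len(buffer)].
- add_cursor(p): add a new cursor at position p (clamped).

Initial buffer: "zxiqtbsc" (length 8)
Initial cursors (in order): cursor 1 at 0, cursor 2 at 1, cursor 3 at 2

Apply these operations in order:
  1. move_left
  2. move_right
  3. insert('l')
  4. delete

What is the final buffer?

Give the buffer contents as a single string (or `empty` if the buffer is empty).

Answer: zxiqtbsc

Derivation:
After op 1 (move_left): buffer="zxiqtbsc" (len 8), cursors c1@0 c2@0 c3@1, authorship ........
After op 2 (move_right): buffer="zxiqtbsc" (len 8), cursors c1@1 c2@1 c3@2, authorship ........
After op 3 (insert('l')): buffer="zllxliqtbsc" (len 11), cursors c1@3 c2@3 c3@5, authorship .12.3......
After op 4 (delete): buffer="zxiqtbsc" (len 8), cursors c1@1 c2@1 c3@2, authorship ........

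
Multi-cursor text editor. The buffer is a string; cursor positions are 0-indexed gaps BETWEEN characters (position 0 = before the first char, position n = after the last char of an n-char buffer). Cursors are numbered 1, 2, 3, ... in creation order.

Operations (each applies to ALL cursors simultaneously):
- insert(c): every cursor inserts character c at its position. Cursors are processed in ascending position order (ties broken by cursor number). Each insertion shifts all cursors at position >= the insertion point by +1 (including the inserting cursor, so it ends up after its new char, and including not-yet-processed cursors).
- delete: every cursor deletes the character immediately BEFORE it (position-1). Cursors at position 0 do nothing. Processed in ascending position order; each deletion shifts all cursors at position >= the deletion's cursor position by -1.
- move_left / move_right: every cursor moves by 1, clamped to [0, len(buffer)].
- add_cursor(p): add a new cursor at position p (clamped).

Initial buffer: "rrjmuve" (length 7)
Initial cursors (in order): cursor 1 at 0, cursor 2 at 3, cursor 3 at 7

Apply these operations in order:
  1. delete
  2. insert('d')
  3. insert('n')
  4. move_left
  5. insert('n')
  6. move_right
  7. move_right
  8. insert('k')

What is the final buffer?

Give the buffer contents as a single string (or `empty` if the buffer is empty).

Answer: dnnrkrdnnmkuvdnnk

Derivation:
After op 1 (delete): buffer="rrmuv" (len 5), cursors c1@0 c2@2 c3@5, authorship .....
After op 2 (insert('d')): buffer="drrdmuvd" (len 8), cursors c1@1 c2@4 c3@8, authorship 1..2...3
After op 3 (insert('n')): buffer="dnrrdnmuvdn" (len 11), cursors c1@2 c2@6 c3@11, authorship 11..22...33
After op 4 (move_left): buffer="dnrrdnmuvdn" (len 11), cursors c1@1 c2@5 c3@10, authorship 11..22...33
After op 5 (insert('n')): buffer="dnnrrdnnmuvdnn" (len 14), cursors c1@2 c2@7 c3@13, authorship 111..222...333
After op 6 (move_right): buffer="dnnrrdnnmuvdnn" (len 14), cursors c1@3 c2@8 c3@14, authorship 111..222...333
After op 7 (move_right): buffer="dnnrrdnnmuvdnn" (len 14), cursors c1@4 c2@9 c3@14, authorship 111..222...333
After op 8 (insert('k')): buffer="dnnrkrdnnmkuvdnnk" (len 17), cursors c1@5 c2@11 c3@17, authorship 111.1.222.2..3333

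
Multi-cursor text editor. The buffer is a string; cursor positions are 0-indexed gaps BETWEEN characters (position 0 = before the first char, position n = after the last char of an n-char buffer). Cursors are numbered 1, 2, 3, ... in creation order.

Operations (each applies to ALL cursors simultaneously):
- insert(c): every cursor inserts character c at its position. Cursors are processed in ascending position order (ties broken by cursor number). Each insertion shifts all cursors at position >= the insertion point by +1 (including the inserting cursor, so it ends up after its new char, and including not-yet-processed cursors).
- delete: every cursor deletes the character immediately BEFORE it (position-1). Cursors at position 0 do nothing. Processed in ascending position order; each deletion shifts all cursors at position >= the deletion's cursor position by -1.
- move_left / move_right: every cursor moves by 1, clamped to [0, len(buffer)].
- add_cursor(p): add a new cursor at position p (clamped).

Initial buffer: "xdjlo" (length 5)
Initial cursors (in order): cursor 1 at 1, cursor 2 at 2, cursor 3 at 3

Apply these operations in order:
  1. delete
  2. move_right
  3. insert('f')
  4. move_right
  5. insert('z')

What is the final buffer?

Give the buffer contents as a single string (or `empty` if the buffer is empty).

After op 1 (delete): buffer="lo" (len 2), cursors c1@0 c2@0 c3@0, authorship ..
After op 2 (move_right): buffer="lo" (len 2), cursors c1@1 c2@1 c3@1, authorship ..
After op 3 (insert('f')): buffer="lfffo" (len 5), cursors c1@4 c2@4 c3@4, authorship .123.
After op 4 (move_right): buffer="lfffo" (len 5), cursors c1@5 c2@5 c3@5, authorship .123.
After op 5 (insert('z')): buffer="lfffozzz" (len 8), cursors c1@8 c2@8 c3@8, authorship .123.123

Answer: lfffozzz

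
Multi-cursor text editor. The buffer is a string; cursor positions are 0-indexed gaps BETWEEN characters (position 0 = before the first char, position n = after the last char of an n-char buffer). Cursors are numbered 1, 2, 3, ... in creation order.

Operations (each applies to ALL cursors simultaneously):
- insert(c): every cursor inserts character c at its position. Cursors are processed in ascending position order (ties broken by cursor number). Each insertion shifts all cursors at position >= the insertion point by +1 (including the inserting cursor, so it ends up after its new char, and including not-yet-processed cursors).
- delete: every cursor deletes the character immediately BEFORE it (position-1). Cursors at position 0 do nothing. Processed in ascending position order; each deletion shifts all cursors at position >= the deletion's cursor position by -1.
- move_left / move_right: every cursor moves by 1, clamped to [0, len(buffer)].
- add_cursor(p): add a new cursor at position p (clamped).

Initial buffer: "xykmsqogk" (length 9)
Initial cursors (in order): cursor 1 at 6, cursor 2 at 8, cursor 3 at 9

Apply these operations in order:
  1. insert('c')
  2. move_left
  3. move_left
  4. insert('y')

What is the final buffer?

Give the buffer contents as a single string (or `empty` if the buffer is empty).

After op 1 (insert('c')): buffer="xykmsqcogckc" (len 12), cursors c1@7 c2@10 c3@12, authorship ......1..2.3
After op 2 (move_left): buffer="xykmsqcogckc" (len 12), cursors c1@6 c2@9 c3@11, authorship ......1..2.3
After op 3 (move_left): buffer="xykmsqcogckc" (len 12), cursors c1@5 c2@8 c3@10, authorship ......1..2.3
After op 4 (insert('y')): buffer="xykmsyqcoygcykc" (len 15), cursors c1@6 c2@10 c3@13, authorship .....1.1.2.23.3

Answer: xykmsyqcoygcykc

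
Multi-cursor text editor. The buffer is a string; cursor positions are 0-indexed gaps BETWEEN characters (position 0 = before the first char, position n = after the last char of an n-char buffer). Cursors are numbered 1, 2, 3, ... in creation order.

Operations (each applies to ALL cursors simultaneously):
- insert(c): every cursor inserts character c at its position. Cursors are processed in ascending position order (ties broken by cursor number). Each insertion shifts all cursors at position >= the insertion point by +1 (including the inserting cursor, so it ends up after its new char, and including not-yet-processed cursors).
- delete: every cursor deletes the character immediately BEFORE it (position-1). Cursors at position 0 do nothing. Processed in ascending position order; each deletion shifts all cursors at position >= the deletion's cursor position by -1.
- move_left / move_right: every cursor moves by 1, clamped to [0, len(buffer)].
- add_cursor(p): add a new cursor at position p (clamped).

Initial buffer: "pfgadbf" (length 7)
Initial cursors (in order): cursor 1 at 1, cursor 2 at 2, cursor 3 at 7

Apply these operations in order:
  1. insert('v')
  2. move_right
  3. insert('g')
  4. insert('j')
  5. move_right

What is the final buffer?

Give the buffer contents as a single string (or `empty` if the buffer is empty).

Answer: pvfgjvggjadbfvgj

Derivation:
After op 1 (insert('v')): buffer="pvfvgadbfv" (len 10), cursors c1@2 c2@4 c3@10, authorship .1.2.....3
After op 2 (move_right): buffer="pvfvgadbfv" (len 10), cursors c1@3 c2@5 c3@10, authorship .1.2.....3
After op 3 (insert('g')): buffer="pvfgvggadbfvg" (len 13), cursors c1@4 c2@7 c3@13, authorship .1.12.2....33
After op 4 (insert('j')): buffer="pvfgjvggjadbfvgj" (len 16), cursors c1@5 c2@9 c3@16, authorship .1.112.22....333
After op 5 (move_right): buffer="pvfgjvggjadbfvgj" (len 16), cursors c1@6 c2@10 c3@16, authorship .1.112.22....333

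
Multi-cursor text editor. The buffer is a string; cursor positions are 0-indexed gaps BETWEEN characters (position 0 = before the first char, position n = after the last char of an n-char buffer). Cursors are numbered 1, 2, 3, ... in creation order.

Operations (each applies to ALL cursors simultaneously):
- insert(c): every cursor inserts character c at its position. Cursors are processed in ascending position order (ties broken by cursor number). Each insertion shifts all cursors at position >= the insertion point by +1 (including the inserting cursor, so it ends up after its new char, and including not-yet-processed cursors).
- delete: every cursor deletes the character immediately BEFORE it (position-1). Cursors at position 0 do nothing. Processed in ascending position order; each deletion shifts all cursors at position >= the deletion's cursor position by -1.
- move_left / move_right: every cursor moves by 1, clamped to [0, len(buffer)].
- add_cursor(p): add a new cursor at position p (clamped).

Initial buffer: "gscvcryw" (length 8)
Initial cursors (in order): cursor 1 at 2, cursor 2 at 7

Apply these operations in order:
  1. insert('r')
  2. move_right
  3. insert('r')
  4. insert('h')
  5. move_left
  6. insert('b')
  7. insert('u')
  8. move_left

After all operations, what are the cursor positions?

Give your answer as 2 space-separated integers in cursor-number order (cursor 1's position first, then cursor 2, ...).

Answer: 6 16

Derivation:
After op 1 (insert('r')): buffer="gsrcvcryrw" (len 10), cursors c1@3 c2@9, authorship ..1.....2.
After op 2 (move_right): buffer="gsrcvcryrw" (len 10), cursors c1@4 c2@10, authorship ..1.....2.
After op 3 (insert('r')): buffer="gsrcrvcryrwr" (len 12), cursors c1@5 c2@12, authorship ..1.1....2.2
After op 4 (insert('h')): buffer="gsrcrhvcryrwrh" (len 14), cursors c1@6 c2@14, authorship ..1.11....2.22
After op 5 (move_left): buffer="gsrcrhvcryrwrh" (len 14), cursors c1@5 c2@13, authorship ..1.11....2.22
After op 6 (insert('b')): buffer="gsrcrbhvcryrwrbh" (len 16), cursors c1@6 c2@15, authorship ..1.111....2.222
After op 7 (insert('u')): buffer="gsrcrbuhvcryrwrbuh" (len 18), cursors c1@7 c2@17, authorship ..1.1111....2.2222
After op 8 (move_left): buffer="gsrcrbuhvcryrwrbuh" (len 18), cursors c1@6 c2@16, authorship ..1.1111....2.2222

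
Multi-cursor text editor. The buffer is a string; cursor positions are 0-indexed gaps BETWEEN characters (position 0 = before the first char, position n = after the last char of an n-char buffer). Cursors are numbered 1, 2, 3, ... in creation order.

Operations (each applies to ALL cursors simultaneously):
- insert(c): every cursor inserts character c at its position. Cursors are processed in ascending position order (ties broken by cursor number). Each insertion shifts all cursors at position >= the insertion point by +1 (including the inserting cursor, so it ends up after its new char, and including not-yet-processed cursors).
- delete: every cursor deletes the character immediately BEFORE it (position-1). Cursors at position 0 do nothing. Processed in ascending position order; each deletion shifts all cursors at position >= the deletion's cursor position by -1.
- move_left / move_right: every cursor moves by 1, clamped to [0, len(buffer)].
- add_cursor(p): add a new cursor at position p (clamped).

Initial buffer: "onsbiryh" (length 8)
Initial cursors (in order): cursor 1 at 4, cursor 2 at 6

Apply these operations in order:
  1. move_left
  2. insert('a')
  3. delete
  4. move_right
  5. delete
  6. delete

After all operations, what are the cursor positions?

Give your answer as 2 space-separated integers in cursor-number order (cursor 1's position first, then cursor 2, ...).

After op 1 (move_left): buffer="onsbiryh" (len 8), cursors c1@3 c2@5, authorship ........
After op 2 (insert('a')): buffer="onsabiaryh" (len 10), cursors c1@4 c2@7, authorship ...1..2...
After op 3 (delete): buffer="onsbiryh" (len 8), cursors c1@3 c2@5, authorship ........
After op 4 (move_right): buffer="onsbiryh" (len 8), cursors c1@4 c2@6, authorship ........
After op 5 (delete): buffer="onsiyh" (len 6), cursors c1@3 c2@4, authorship ......
After op 6 (delete): buffer="onyh" (len 4), cursors c1@2 c2@2, authorship ....

Answer: 2 2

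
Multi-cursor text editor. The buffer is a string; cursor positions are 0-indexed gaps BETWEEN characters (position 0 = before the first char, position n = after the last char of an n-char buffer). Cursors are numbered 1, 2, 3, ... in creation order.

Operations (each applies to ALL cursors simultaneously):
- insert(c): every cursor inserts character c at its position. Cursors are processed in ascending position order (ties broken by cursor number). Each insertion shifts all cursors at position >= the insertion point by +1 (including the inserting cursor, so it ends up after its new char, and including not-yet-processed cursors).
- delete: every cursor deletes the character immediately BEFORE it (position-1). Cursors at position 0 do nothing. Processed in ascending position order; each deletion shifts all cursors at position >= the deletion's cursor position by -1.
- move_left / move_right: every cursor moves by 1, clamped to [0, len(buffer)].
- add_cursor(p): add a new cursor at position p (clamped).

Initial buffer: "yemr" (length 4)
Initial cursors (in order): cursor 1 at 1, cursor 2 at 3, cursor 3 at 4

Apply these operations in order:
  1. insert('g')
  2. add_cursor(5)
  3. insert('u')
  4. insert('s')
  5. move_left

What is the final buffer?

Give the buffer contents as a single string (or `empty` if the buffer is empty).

Answer: ygusemguussrgus

Derivation:
After op 1 (insert('g')): buffer="ygemgrg" (len 7), cursors c1@2 c2@5 c3@7, authorship .1..2.3
After op 2 (add_cursor(5)): buffer="ygemgrg" (len 7), cursors c1@2 c2@5 c4@5 c3@7, authorship .1..2.3
After op 3 (insert('u')): buffer="yguemguurgu" (len 11), cursors c1@3 c2@8 c4@8 c3@11, authorship .11..224.33
After op 4 (insert('s')): buffer="ygusemguussrgus" (len 15), cursors c1@4 c2@11 c4@11 c3@15, authorship .111..22424.333
After op 5 (move_left): buffer="ygusemguussrgus" (len 15), cursors c1@3 c2@10 c4@10 c3@14, authorship .111..22424.333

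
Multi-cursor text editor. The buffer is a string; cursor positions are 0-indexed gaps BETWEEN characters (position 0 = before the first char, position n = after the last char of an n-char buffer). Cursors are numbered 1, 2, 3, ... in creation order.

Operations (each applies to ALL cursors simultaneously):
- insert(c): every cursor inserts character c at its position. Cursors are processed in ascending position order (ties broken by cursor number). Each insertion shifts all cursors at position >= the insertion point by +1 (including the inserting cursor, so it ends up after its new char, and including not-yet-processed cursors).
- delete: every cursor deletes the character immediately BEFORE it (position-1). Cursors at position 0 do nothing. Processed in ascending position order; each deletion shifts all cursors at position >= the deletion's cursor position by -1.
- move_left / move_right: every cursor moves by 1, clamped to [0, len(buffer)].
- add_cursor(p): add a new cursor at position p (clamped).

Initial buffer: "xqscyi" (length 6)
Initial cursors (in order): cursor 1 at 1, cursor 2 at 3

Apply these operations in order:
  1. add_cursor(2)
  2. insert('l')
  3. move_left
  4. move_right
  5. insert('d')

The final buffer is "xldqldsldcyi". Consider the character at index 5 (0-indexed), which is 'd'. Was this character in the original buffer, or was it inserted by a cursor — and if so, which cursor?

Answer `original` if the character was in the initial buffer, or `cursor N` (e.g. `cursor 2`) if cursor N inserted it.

Answer: cursor 3

Derivation:
After op 1 (add_cursor(2)): buffer="xqscyi" (len 6), cursors c1@1 c3@2 c2@3, authorship ......
After op 2 (insert('l')): buffer="xlqlslcyi" (len 9), cursors c1@2 c3@4 c2@6, authorship .1.3.2...
After op 3 (move_left): buffer="xlqlslcyi" (len 9), cursors c1@1 c3@3 c2@5, authorship .1.3.2...
After op 4 (move_right): buffer="xlqlslcyi" (len 9), cursors c1@2 c3@4 c2@6, authorship .1.3.2...
After op 5 (insert('d')): buffer="xldqldsldcyi" (len 12), cursors c1@3 c3@6 c2@9, authorship .11.33.22...
Authorship (.=original, N=cursor N): . 1 1 . 3 3 . 2 2 . . .
Index 5: author = 3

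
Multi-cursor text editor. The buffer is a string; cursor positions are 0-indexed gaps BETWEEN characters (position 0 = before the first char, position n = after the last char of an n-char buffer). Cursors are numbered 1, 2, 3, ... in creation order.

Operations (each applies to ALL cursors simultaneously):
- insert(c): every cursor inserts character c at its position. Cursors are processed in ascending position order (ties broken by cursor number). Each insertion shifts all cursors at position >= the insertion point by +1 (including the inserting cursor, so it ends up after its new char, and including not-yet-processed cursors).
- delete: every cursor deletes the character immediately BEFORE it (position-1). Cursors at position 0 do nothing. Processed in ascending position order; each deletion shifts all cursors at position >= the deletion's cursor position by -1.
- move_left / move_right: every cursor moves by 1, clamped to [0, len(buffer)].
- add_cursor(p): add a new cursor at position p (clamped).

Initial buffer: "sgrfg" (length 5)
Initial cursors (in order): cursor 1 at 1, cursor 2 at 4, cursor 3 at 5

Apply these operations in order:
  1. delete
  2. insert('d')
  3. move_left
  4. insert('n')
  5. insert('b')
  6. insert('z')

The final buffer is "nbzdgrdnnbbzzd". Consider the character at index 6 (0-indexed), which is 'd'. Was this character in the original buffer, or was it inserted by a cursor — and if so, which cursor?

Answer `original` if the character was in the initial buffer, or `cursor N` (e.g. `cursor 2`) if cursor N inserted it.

After op 1 (delete): buffer="gr" (len 2), cursors c1@0 c2@2 c3@2, authorship ..
After op 2 (insert('d')): buffer="dgrdd" (len 5), cursors c1@1 c2@5 c3@5, authorship 1..23
After op 3 (move_left): buffer="dgrdd" (len 5), cursors c1@0 c2@4 c3@4, authorship 1..23
After op 4 (insert('n')): buffer="ndgrdnnd" (len 8), cursors c1@1 c2@7 c3@7, authorship 11..2233
After op 5 (insert('b')): buffer="nbdgrdnnbbd" (len 11), cursors c1@2 c2@10 c3@10, authorship 111..223233
After op 6 (insert('z')): buffer="nbzdgrdnnbbzzd" (len 14), cursors c1@3 c2@13 c3@13, authorship 1111..22323233
Authorship (.=original, N=cursor N): 1 1 1 1 . . 2 2 3 2 3 2 3 3
Index 6: author = 2

Answer: cursor 2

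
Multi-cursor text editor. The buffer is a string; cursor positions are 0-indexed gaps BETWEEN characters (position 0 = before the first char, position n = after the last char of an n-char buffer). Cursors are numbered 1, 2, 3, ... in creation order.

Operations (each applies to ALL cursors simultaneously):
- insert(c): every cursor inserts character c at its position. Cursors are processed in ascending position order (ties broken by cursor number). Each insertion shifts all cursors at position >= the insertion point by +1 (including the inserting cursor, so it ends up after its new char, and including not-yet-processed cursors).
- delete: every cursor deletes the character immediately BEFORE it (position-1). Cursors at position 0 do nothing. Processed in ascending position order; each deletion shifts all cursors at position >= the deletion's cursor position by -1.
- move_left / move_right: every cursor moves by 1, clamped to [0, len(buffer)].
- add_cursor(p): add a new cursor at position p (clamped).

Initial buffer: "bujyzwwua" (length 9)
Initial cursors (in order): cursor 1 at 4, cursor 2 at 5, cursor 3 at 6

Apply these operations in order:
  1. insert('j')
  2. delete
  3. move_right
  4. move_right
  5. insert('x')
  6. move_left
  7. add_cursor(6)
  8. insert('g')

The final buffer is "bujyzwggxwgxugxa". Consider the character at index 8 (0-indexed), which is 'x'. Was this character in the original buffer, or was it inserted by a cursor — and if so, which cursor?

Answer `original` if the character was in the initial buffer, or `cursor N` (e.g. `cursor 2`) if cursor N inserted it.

Answer: cursor 1

Derivation:
After op 1 (insert('j')): buffer="bujyjzjwjwua" (len 12), cursors c1@5 c2@7 c3@9, authorship ....1.2.3...
After op 2 (delete): buffer="bujyzwwua" (len 9), cursors c1@4 c2@5 c3@6, authorship .........
After op 3 (move_right): buffer="bujyzwwua" (len 9), cursors c1@5 c2@6 c3@7, authorship .........
After op 4 (move_right): buffer="bujyzwwua" (len 9), cursors c1@6 c2@7 c3@8, authorship .........
After op 5 (insert('x')): buffer="bujyzwxwxuxa" (len 12), cursors c1@7 c2@9 c3@11, authorship ......1.2.3.
After op 6 (move_left): buffer="bujyzwxwxuxa" (len 12), cursors c1@6 c2@8 c3@10, authorship ......1.2.3.
After op 7 (add_cursor(6)): buffer="bujyzwxwxuxa" (len 12), cursors c1@6 c4@6 c2@8 c3@10, authorship ......1.2.3.
After op 8 (insert('g')): buffer="bujyzwggxwgxugxa" (len 16), cursors c1@8 c4@8 c2@11 c3@14, authorship ......141.22.33.
Authorship (.=original, N=cursor N): . . . . . . 1 4 1 . 2 2 . 3 3 .
Index 8: author = 1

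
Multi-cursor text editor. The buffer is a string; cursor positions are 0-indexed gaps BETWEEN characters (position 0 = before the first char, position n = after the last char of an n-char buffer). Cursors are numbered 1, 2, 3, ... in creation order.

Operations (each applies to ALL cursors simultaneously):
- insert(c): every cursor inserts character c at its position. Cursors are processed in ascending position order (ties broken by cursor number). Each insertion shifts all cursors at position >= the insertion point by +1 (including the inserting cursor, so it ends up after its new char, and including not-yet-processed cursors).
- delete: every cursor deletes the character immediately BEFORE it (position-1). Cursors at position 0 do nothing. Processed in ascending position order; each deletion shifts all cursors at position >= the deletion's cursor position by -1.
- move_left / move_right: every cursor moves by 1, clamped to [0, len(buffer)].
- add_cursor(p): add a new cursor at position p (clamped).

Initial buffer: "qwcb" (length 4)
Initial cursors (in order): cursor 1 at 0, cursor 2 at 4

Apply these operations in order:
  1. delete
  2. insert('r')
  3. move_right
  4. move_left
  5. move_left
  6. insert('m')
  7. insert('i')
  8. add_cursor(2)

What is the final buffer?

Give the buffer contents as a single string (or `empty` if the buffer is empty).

Answer: mirqwmicr

Derivation:
After op 1 (delete): buffer="qwc" (len 3), cursors c1@0 c2@3, authorship ...
After op 2 (insert('r')): buffer="rqwcr" (len 5), cursors c1@1 c2@5, authorship 1...2
After op 3 (move_right): buffer="rqwcr" (len 5), cursors c1@2 c2@5, authorship 1...2
After op 4 (move_left): buffer="rqwcr" (len 5), cursors c1@1 c2@4, authorship 1...2
After op 5 (move_left): buffer="rqwcr" (len 5), cursors c1@0 c2@3, authorship 1...2
After op 6 (insert('m')): buffer="mrqwmcr" (len 7), cursors c1@1 c2@5, authorship 11..2.2
After op 7 (insert('i')): buffer="mirqwmicr" (len 9), cursors c1@2 c2@7, authorship 111..22.2
After op 8 (add_cursor(2)): buffer="mirqwmicr" (len 9), cursors c1@2 c3@2 c2@7, authorship 111..22.2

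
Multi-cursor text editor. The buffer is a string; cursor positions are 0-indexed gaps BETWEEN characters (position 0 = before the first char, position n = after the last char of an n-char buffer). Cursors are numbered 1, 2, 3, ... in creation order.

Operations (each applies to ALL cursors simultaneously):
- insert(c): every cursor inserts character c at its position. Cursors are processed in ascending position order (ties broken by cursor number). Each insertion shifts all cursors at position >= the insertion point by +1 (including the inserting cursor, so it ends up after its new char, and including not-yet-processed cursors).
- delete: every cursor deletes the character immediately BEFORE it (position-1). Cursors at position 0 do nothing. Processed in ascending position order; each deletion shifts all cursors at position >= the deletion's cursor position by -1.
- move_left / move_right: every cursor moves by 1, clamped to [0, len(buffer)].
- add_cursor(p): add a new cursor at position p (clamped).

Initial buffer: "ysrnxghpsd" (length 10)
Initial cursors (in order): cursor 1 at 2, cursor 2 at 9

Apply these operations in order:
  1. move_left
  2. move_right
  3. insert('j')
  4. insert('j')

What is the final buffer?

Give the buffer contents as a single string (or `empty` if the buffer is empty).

After op 1 (move_left): buffer="ysrnxghpsd" (len 10), cursors c1@1 c2@8, authorship ..........
After op 2 (move_right): buffer="ysrnxghpsd" (len 10), cursors c1@2 c2@9, authorship ..........
After op 3 (insert('j')): buffer="ysjrnxghpsjd" (len 12), cursors c1@3 c2@11, authorship ..1.......2.
After op 4 (insert('j')): buffer="ysjjrnxghpsjjd" (len 14), cursors c1@4 c2@13, authorship ..11.......22.

Answer: ysjjrnxghpsjjd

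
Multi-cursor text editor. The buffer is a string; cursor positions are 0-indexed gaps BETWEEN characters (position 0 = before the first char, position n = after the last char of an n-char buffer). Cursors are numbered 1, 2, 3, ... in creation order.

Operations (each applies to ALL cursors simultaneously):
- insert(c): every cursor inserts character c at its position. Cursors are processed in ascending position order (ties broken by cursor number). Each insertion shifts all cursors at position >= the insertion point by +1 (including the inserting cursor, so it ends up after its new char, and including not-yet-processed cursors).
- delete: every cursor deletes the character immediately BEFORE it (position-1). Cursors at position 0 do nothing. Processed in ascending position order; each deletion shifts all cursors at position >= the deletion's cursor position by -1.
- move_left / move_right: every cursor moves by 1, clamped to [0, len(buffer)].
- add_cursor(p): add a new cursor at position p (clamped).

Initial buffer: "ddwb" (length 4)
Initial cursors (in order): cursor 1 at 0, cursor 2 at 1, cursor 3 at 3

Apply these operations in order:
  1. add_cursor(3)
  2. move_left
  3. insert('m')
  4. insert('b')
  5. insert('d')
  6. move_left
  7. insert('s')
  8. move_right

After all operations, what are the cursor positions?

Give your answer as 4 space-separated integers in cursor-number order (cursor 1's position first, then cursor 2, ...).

Answer: 8 8 18 18

Derivation:
After op 1 (add_cursor(3)): buffer="ddwb" (len 4), cursors c1@0 c2@1 c3@3 c4@3, authorship ....
After op 2 (move_left): buffer="ddwb" (len 4), cursors c1@0 c2@0 c3@2 c4@2, authorship ....
After op 3 (insert('m')): buffer="mmddmmwb" (len 8), cursors c1@2 c2@2 c3@6 c4@6, authorship 12..34..
After op 4 (insert('b')): buffer="mmbbddmmbbwb" (len 12), cursors c1@4 c2@4 c3@10 c4@10, authorship 1212..3434..
After op 5 (insert('d')): buffer="mmbbddddmmbbddwb" (len 16), cursors c1@6 c2@6 c3@14 c4@14, authorship 121212..343434..
After op 6 (move_left): buffer="mmbbddddmmbbddwb" (len 16), cursors c1@5 c2@5 c3@13 c4@13, authorship 121212..343434..
After op 7 (insert('s')): buffer="mmbbdssdddmmbbdssdwb" (len 20), cursors c1@7 c2@7 c3@17 c4@17, authorship 12121122..34343344..
After op 8 (move_right): buffer="mmbbdssdddmmbbdssdwb" (len 20), cursors c1@8 c2@8 c3@18 c4@18, authorship 12121122..34343344..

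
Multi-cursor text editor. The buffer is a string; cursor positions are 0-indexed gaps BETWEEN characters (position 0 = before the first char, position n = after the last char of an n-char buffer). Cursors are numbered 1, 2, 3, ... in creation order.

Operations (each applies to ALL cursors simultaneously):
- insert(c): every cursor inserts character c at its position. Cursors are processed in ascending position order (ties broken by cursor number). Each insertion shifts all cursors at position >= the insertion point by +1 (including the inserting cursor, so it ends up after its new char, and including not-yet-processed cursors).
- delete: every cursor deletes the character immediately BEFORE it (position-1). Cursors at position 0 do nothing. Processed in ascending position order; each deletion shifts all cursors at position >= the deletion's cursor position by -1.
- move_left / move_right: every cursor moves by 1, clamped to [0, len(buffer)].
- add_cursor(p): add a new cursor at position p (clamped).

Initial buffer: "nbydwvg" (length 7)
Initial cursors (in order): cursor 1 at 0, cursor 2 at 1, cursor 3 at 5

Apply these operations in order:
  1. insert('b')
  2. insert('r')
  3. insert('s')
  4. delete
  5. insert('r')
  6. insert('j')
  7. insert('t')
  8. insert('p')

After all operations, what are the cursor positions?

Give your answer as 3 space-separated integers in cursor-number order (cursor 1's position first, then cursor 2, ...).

After op 1 (insert('b')): buffer="bnbbydwbvg" (len 10), cursors c1@1 c2@3 c3@8, authorship 1.2....3..
After op 2 (insert('r')): buffer="brnbrbydwbrvg" (len 13), cursors c1@2 c2@5 c3@11, authorship 11.22....33..
After op 3 (insert('s')): buffer="brsnbrsbydwbrsvg" (len 16), cursors c1@3 c2@7 c3@14, authorship 111.222....333..
After op 4 (delete): buffer="brnbrbydwbrvg" (len 13), cursors c1@2 c2@5 c3@11, authorship 11.22....33..
After op 5 (insert('r')): buffer="brrnbrrbydwbrrvg" (len 16), cursors c1@3 c2@7 c3@14, authorship 111.222....333..
After op 6 (insert('j')): buffer="brrjnbrrjbydwbrrjvg" (len 19), cursors c1@4 c2@9 c3@17, authorship 1111.2222....3333..
After op 7 (insert('t')): buffer="brrjtnbrrjtbydwbrrjtvg" (len 22), cursors c1@5 c2@11 c3@20, authorship 11111.22222....33333..
After op 8 (insert('p')): buffer="brrjtpnbrrjtpbydwbrrjtpvg" (len 25), cursors c1@6 c2@13 c3@23, authorship 111111.222222....333333..

Answer: 6 13 23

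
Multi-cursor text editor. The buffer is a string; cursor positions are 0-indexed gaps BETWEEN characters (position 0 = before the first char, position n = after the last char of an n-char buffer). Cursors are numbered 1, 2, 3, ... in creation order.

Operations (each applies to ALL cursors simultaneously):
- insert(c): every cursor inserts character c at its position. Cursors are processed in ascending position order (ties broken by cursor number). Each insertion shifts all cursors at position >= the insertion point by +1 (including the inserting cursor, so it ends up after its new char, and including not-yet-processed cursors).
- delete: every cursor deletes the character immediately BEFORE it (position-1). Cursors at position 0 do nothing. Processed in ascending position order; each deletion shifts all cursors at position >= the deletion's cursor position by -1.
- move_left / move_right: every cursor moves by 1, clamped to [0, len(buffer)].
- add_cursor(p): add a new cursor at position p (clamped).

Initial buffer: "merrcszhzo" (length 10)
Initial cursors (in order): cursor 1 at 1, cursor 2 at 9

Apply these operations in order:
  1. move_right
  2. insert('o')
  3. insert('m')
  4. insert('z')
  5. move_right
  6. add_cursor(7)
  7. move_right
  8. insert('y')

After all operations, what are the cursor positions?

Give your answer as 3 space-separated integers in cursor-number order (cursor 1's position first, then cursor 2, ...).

Answer: 8 19 10

Derivation:
After op 1 (move_right): buffer="merrcszhzo" (len 10), cursors c1@2 c2@10, authorship ..........
After op 2 (insert('o')): buffer="meorrcszhzoo" (len 12), cursors c1@3 c2@12, authorship ..1........2
After op 3 (insert('m')): buffer="meomrrcszhzoom" (len 14), cursors c1@4 c2@14, authorship ..11........22
After op 4 (insert('z')): buffer="meomzrrcszhzoomz" (len 16), cursors c1@5 c2@16, authorship ..111........222
After op 5 (move_right): buffer="meomzrrcszhzoomz" (len 16), cursors c1@6 c2@16, authorship ..111........222
After op 6 (add_cursor(7)): buffer="meomzrrcszhzoomz" (len 16), cursors c1@6 c3@7 c2@16, authorship ..111........222
After op 7 (move_right): buffer="meomzrrcszhzoomz" (len 16), cursors c1@7 c3@8 c2@16, authorship ..111........222
After op 8 (insert('y')): buffer="meomzrrycyszhzoomzy" (len 19), cursors c1@8 c3@10 c2@19, authorship ..111..1.3.....2222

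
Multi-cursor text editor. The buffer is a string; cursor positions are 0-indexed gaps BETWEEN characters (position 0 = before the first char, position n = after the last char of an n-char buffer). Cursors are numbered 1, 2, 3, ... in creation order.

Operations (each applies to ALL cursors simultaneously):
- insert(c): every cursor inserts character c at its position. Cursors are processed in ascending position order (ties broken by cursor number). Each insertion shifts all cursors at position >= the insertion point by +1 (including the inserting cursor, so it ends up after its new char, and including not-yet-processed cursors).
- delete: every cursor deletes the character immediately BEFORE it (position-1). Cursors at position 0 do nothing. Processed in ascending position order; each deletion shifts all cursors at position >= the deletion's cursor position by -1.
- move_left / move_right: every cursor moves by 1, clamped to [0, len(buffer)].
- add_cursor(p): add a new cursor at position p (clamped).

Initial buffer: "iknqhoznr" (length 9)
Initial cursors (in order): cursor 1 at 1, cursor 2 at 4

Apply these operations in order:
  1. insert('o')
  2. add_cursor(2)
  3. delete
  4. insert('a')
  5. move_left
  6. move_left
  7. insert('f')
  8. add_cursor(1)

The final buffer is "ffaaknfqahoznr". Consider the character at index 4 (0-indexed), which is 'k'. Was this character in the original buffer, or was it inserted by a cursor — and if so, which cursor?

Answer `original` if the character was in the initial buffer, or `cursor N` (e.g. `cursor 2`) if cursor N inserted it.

Answer: original

Derivation:
After op 1 (insert('o')): buffer="ioknqohoznr" (len 11), cursors c1@2 c2@6, authorship .1...2.....
After op 2 (add_cursor(2)): buffer="ioknqohoznr" (len 11), cursors c1@2 c3@2 c2@6, authorship .1...2.....
After op 3 (delete): buffer="knqhoznr" (len 8), cursors c1@0 c3@0 c2@3, authorship ........
After op 4 (insert('a')): buffer="aaknqahoznr" (len 11), cursors c1@2 c3@2 c2@6, authorship 13...2.....
After op 5 (move_left): buffer="aaknqahoznr" (len 11), cursors c1@1 c3@1 c2@5, authorship 13...2.....
After op 6 (move_left): buffer="aaknqahoznr" (len 11), cursors c1@0 c3@0 c2@4, authorship 13...2.....
After op 7 (insert('f')): buffer="ffaaknfqahoznr" (len 14), cursors c1@2 c3@2 c2@7, authorship 1313..2.2.....
After op 8 (add_cursor(1)): buffer="ffaaknfqahoznr" (len 14), cursors c4@1 c1@2 c3@2 c2@7, authorship 1313..2.2.....
Authorship (.=original, N=cursor N): 1 3 1 3 . . 2 . 2 . . . . .
Index 4: author = original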